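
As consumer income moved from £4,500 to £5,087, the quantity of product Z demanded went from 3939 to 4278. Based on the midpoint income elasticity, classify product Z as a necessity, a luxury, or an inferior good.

necessity

%ΔQ = (4278 − 3939)/[(3939+4278)/2] = 339/4108.5 ≈ 0.0825.
%ΔI = (5,087 − 4,500)/[(4,500+5,087)/2] = 587/4793.5 ≈ 0.1225.
E_I = %ΔQ/%ΔI ≈ 0.674.
E_I ∈ (0,1): normal good (necessity).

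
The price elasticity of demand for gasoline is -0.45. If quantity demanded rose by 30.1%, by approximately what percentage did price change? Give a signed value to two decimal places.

-66.89

%ΔQ ≈ E × %ΔP ⇒ %ΔP = %ΔQ / E = (30.1%)/(-0.45) ≈ -66.89%.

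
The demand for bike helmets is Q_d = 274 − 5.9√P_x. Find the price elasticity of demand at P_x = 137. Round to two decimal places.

-0.17

At P_x = 137, Q_d = 204.9423.
dQ_d/dP_x = −5.9/(2√P_x) = −5.9/(2·11.7047).
Point elasticity E = (dQ_d/dP_x)·(P_x/Q_d) = -0.252 × 137/204.9423 ≈ -0.17.
|E| < 1, so demand is inelastic at this price.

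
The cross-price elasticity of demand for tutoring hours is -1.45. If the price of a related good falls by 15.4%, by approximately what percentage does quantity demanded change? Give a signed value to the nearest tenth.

22.3

%ΔQ ≈ E × %ΔP_y = (-1.45) × (-15.4%) ≈ 22.3%.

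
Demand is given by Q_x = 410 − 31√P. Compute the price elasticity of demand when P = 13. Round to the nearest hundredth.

-0.19

At P = 13, Q_x = 298.2279.
dQ_x/dP = −31/(2√P) = −31/(2·3.6056).
Point elasticity E = (dQ_x/dP)·(P/Q_x) = -4.2989 × 13/298.2279 ≈ -0.19.
|E| < 1, so demand is inelastic at this price.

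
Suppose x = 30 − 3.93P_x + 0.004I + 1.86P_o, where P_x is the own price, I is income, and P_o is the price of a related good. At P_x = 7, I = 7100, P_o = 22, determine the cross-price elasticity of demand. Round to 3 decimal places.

0.570

x = 30 − 3.93(7) + 0.004(7100) + 1.86(22) = 30 − 27.51 + 28.4 + 40.92 = 71.81.
∂x/∂P_o = +1.86, so E_xy = 1.86·(22/71.81) ≈ 0.570.
E_xy > 0: the goods are substitutes.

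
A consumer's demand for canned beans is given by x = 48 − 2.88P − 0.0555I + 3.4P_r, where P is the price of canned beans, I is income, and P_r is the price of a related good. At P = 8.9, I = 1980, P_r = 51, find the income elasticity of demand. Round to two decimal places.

-1.28

Substituting, x = 48 − 2.88(8.9) − 0.0555(1980) + 3.4(51) = 48 − 25.632 − 109.89 + 173.4 = 85.878.
∂x/∂I = −0.0555, so E_I = -0.0555·(1980/85.878) ≈ -1.28.
E_I < 0: inferior good.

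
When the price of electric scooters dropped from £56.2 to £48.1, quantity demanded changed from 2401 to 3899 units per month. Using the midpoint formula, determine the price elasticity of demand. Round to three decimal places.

%Δq = (3899 − 2401)/[(2401 + 3899)/2] = 1498/3150 ≈ 0.4756.
%Δp = (48.1 − 56.2)/[(56.2 + 48.1)/2] = -8.1/52.15 ≈ -0.1553.
Arc elasticity E = %Δq/%Δp ≈ 0.4756/-0.1553 ≈ -3.062.
|E| > 1: demand is elastic over this range.

-3.062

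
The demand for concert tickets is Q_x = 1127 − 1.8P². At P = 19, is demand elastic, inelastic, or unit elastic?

elastic

At P = 19, Q_x = 477.2.
dQ_x/dP = −2·1.8·P = −68.4.
Point elasticity E = (dQ_x/dP)·(P/Q_x) = -68.4 × 19/477.2 ≈ -2.723.
|E| ≈ 2.723 > 1, so demand is elastic.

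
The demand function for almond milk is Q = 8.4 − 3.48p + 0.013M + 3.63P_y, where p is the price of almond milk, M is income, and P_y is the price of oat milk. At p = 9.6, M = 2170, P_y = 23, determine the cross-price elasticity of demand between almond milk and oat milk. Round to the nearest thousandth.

0.963

Evaluating quantity at (p, M, P_y) gives Q = 8.4 − 3.48(9.6) + 0.013(2170) + 3.63(23) = 8.4 − 33.408 + 28.21 + 83.49 = 86.692.
∂Q/∂P_y = +3.63, so E_xy = 3.63·(23/86.692) ≈ 0.963.
E_xy > 0: the goods are substitutes.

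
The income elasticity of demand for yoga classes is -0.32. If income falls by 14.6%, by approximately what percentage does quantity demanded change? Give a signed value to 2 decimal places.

4.67

%ΔQ ≈ E × %ΔI = (-0.32) × (-14.6%) ≈ 4.67%.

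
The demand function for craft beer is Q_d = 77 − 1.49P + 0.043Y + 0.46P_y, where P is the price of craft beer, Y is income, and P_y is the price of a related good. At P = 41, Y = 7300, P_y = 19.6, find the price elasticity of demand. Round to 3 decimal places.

First evaluate Q_d: 77 − 1.49(41) + 0.043(7300) + 0.46(19.6) = 77 − 61.09 + 313.9 + 9.016 = 338.826.
∂Q_d/∂P = −1.49, so E_p = (−1.49)·(41/338.826) ≈ -0.180.
|E_p| < 1: demand is inelastic.

-0.180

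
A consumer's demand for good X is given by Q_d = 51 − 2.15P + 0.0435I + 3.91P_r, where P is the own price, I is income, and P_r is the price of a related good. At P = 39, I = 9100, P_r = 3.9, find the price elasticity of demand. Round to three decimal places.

-0.222

Substituting, Q_d = 51 − 2.15(39) + 0.0435(9100) + 3.91(3.9) = 51 − 83.85 + 395.85 + 15.249 = 378.249.
∂Q_d/∂P = −2.15, so E_p = (−2.15)·(39/378.249) ≈ -0.222.
|E_p| < 1: demand is inelastic.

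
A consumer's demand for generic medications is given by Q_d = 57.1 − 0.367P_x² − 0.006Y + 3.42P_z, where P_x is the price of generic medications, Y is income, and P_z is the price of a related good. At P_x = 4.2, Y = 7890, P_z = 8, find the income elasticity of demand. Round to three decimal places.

-1.545

Substituting, Q_d = 57.1 − 0.367(4.2)² − 0.006(7890) + 3.42(8) = 57.1 − 6.4739 − 47.34 + 27.36 = 30.6461.
∂Q_d/∂Y = −0.006, so E_I = -0.006·(7890/30.6461) ≈ -1.545.
E_I < 0: inferior good.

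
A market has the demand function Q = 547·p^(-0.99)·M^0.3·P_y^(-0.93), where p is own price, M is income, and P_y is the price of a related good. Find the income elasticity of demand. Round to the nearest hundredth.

For a Cobb–Douglas (constant-elasticity) form Q = A·M^α·…, the elasticity with respect to M equals the exponent α at every point.
Here the exponent on M is 0.3, so the income elasticity of demand is 0.30.

0.30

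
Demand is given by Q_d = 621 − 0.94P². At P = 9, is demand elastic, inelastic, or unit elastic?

inelastic

At P = 9, Q_d = 544.86.
dQ_d/dP = −2·0.94·P = −16.92.
Point elasticity E = (dQ_d/dP)·(P/Q_d) = -16.92 × 9/544.86 ≈ -0.279.
|E| ≈ 0.279 < 1, so demand is inelastic.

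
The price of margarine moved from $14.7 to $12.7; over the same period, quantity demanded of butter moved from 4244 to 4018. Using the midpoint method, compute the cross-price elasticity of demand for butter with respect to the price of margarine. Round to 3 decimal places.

%ΔQ_x = (4018 − 4244)/[(4244+4018)/2] = -226/4131 ≈ -0.0547.
%ΔP_y = (12.7 − 14.7)/[(14.7+12.7)/2] ≈ -0.1460.
E_xy = -0.0547/-0.1460 ≈ 0.375.
E_xy > 0, so butter and margarine are substitutes.

0.375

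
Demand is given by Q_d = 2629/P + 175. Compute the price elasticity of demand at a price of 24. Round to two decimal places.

At P = 24, Q_d = 284.5417.
dQ_d/dP = −2629/P² = −4.5642.
Point elasticity E = (dQ_d/dP)·(P/Q_d) = -4.5642 × 24/284.5417 ≈ -0.38.
|E| < 1, so demand is inelastic at this price.

-0.38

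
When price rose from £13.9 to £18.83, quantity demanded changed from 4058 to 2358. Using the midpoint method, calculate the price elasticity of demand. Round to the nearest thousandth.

-1.759

%ΔQ = (2358 − 4058)/[(4058 + 2358)/2] = -1700/3208 ≈ -0.5299.
%ΔP = (18.83 − 13.9)/[(13.9 + 18.83)/2] = 4.93/16.365 ≈ 0.3013.
Arc elasticity E = %ΔQ/%ΔP ≈ -0.5299/0.3013 ≈ -1.759.
|E| > 1: demand is elastic over this range.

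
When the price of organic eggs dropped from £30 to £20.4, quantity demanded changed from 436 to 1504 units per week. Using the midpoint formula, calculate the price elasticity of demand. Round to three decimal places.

-2.890

%ΔQ = (1504 − 436)/[(436 + 1504)/2] = 1068/970 ≈ 1.1010.
%Δp = (20.4 − 30)/[(30 + 20.4)/2] = -9.6/25.2 ≈ -0.3810.
Arc elasticity E = %ΔQ/%Δp ≈ 1.1010/-0.3810 ≈ -2.890.
|E| > 1: demand is elastic over this range.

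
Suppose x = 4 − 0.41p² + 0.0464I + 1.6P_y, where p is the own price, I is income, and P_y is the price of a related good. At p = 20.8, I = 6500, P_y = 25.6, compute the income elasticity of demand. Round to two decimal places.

1.78

At the given point, x = 4 − 0.41(20.8)² + 0.0464(6500) + 1.6(25.6) = 4 − 177.3824 + 301.6 + 40.96 = 169.1776.
∂x/∂I = +0.0464, so E_I = 0.0464·(6500/169.1776) ≈ 1.78.
E_I > 1: normal good (luxury).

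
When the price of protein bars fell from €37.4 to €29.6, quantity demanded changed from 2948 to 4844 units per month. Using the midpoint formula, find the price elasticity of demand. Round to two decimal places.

%ΔQ = (4844 − 2948)/[(2948 + 4844)/2] = 1896/3896 ≈ 0.4867.
%Δp = (29.6 − 37.4)/[(37.4 + 29.6)/2] = -7.8/33.5 ≈ -0.2328.
Arc elasticity E = %ΔQ/%Δp ≈ 0.4867/-0.2328 ≈ -2.09.
|E| > 1: demand is elastic over this range.

-2.09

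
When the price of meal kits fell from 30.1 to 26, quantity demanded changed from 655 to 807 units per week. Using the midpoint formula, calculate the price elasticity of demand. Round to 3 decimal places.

-1.423

%ΔQ = (807 − 655)/[(655 + 807)/2] = 152/731 ≈ 0.2079.
%ΔP = (26 − 30.1)/[(30.1 + 26)/2] = -4.1/28.05 ≈ -0.1462.
Arc elasticity E = %ΔQ/%ΔP ≈ 0.2079/-0.1462 ≈ -1.423.
|E| > 1: demand is elastic over this range.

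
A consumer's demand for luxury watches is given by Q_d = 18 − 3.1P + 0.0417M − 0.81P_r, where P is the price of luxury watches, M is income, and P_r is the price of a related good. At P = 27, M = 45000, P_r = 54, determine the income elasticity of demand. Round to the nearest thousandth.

1.062

Q_d = 18 − 3.1(27) + 0.0417(45000) − 0.81(54) = 18 − 83.7 + 1876.5 − 43.74 = 1767.06.
∂Q_d/∂M = +0.0417, so E_I = 0.0417·(45000/1767.06) ≈ 1.062.
E_I > 1: normal good (luxury).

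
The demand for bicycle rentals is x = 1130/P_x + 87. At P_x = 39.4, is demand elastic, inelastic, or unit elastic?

At P_x = 39.4, x = 115.6802.
dx/dP_x = −1130/P_x² = −0.7279.
Point elasticity E = (dx/dP_x)·(P_x/x) = -0.7279 × 39.4/115.6802 ≈ -0.248.
|E| ≈ 0.248 < 1, so demand is inelastic.

inelastic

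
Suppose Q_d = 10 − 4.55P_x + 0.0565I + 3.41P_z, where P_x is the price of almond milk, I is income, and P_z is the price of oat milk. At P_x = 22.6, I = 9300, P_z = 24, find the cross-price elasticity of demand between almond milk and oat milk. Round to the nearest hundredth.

First evaluate Q_d: 10 − 4.55(22.6) + 0.0565(9300) + 3.41(24) = 10 − 102.83 + 525.45 + 81.84 = 514.46.
∂Q_d/∂P_z = +3.41, so E_xy = 3.41·(24/514.46) ≈ 0.16.
E_xy > 0: the goods are substitutes.

0.16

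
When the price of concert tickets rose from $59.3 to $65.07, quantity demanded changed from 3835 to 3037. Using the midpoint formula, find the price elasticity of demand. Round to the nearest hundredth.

%Δq = (3037 − 3835)/[(3835 + 3037)/2] = -798/3436 ≈ -0.2322.
%ΔP = (65.07 − 59.3)/[(59.3 + 65.07)/2] = 5.77/62.185 ≈ 0.0928.
Arc elasticity E = %Δq/%ΔP ≈ -0.2322/0.0928 ≈ -2.50.
|E| > 1: demand is elastic over this range.

-2.50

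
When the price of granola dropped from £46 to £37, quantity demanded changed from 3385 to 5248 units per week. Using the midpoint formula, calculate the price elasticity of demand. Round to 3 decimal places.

-1.990

%Δq = (5248 − 3385)/[(3385 + 5248)/2] = 1863/4316.5 ≈ 0.4316.
%Δp = (37 − 46)/[(46 + 37)/2] = -9/41.5 ≈ -0.2169.
Arc elasticity E = %Δq/%Δp ≈ 0.4316/-0.2169 ≈ -1.990.
|E| > 1: demand is elastic over this range.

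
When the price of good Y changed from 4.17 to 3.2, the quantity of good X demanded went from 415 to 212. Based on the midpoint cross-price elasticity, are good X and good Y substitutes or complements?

substitutes

%ΔQ_x = (212 − 415)/[(415+212)/2] = -203/313.5 ≈ -0.6475.
%ΔP_y = (3.2 − 4.17)/[(4.17+3.2)/2] ≈ -0.2632.
E_xy = -0.6475/-0.2632 ≈ 2.460.
E_xy > 0, so the goods are substitutes.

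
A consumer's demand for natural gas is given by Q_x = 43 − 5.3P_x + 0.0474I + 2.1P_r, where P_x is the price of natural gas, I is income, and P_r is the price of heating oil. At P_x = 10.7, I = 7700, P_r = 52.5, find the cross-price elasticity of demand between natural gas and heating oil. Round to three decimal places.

Q_x = 43 − 5.3(10.7) + 0.0474(7700) + 2.1(52.5) = 43 − 56.71 + 364.98 + 110.25 = 461.52.
∂Q_x/∂P_r = +2.1, so E_xy = 2.1·(52.5/461.52) ≈ 0.239.
E_xy > 0: the goods are substitutes.

0.239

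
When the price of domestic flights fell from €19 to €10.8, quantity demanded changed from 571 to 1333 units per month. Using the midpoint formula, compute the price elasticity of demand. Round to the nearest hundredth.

%ΔQ = (1333 − 571)/[(571 + 1333)/2] = 762/952 ≈ 0.8004.
%Δp = (10.8 − 19)/[(19 + 10.8)/2] = -8.2/14.9 ≈ -0.5503.
Arc elasticity E = %ΔQ/%Δp ≈ 0.8004/-0.5503 ≈ -1.45.
|E| > 1: demand is elastic over this range.

-1.45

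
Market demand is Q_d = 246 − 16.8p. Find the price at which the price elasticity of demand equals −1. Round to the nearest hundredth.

7.32

For linear demand Q_d = a − bp, E = −bp/(a − bp). |E| = 1 ⇒ bp = a − bp ⇒ p = a/(2b).
p = 246/(2·16.8) ≈ 7.32.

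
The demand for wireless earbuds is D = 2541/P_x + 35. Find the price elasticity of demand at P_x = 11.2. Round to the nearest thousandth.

At P_x = 11.2, D = 261.875.
dD/dP_x = −2541/P_x² = −20.2567.
Point elasticity E = (dD/dP_x)·(P_x/D) = -20.2567 × 11.2/261.875 ≈ -0.866.
|E| < 1, so demand is inelastic at this price.

-0.866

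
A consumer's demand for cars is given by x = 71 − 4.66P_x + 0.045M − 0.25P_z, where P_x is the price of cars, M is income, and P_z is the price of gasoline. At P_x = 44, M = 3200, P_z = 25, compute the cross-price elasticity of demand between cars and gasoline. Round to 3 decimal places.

-1.685

At the given point, x = 71 − 4.66(44) + 0.045(3200) − 0.25(25) = 71 − 205.04 + 144 − 6.25 = 3.71.
∂x/∂P_z = −0.25, so E_xy = -0.25·(25/3.71) ≈ -1.685.
E_xy < 0: the goods are complements.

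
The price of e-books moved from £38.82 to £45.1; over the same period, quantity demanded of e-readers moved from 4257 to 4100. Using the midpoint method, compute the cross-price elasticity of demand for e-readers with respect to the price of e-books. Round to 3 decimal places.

-0.251

%ΔQ_x = (4100 − 4257)/[(4257+4100)/2] = -157/4178.5 ≈ -0.0376.
%ΔP_y = (45.1 − 38.82)/[(38.82+45.1)/2] ≈ 0.1497.
E_xy = -0.0376/0.1497 ≈ -0.251.
E_xy < 0, so e-readers and e-books are complements.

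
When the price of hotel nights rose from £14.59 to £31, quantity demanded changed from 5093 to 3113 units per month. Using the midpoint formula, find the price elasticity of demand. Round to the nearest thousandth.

-0.670

%ΔQ = (3113 − 5093)/[(5093 + 3113)/2] = -1980/4103 ≈ -0.4826.
%Δp = (31 − 14.59)/[(14.59 + 31)/2] = 16.41/22.795 ≈ 0.7199.
Arc elasticity E = %ΔQ/%Δp ≈ -0.4826/0.7199 ≈ -0.670.
|E| < 1: demand is inelastic over this range.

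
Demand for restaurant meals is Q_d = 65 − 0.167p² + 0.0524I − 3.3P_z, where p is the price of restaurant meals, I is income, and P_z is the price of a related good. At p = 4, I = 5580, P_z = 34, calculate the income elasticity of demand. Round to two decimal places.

Substituting, Q_d = 65 − 0.167(4)² + 0.0524(5580) − 3.3(34) = 65 − 2.672 + 292.392 − 112.2 = 242.52.
∂Q_d/∂I = +0.0524, so E_I = 0.0524·(5580/242.52) ≈ 1.21.
E_I > 1: normal good (luxury).

1.21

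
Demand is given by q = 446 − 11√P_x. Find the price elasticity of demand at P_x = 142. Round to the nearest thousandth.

At P_x = 142, q = 314.9199.
dq/dP_x = −11/(2√P_x) = −11/(2·11.9164).
Point elasticity E = (dq/dP_x)·(P_x/q) = -0.4615 × 142/314.9199 ≈ -0.208.
|E| < 1, so demand is inelastic at this price.

-0.208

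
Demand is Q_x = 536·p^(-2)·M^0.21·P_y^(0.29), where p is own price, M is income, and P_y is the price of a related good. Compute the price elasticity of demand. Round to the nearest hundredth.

-2.00

For a Cobb–Douglas (constant-elasticity) form Q_x = A·p^α·…, the elasticity with respect to p equals the exponent α at every point.
Here the exponent on p is -2, so the price elasticity of demand is -2.00.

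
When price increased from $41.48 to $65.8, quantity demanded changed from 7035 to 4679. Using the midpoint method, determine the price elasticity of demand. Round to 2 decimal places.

%ΔQ = (4679 − 7035)/[(7035 + 4679)/2] = -2356/5857 ≈ -0.4023.
%Δp = (65.8 − 41.48)/[(41.48 + 65.8)/2] = 24.32/53.64 ≈ 0.4534.
Arc elasticity E = %ΔQ/%Δp ≈ -0.4023/0.4534 ≈ -0.89.
|E| < 1: demand is inelastic over this range.

-0.89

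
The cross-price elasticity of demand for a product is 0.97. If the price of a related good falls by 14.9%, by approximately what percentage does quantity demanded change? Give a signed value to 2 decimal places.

%ΔQ ≈ E × %ΔP_y = (0.97) × (-14.9%) ≈ -14.45%.

-14.45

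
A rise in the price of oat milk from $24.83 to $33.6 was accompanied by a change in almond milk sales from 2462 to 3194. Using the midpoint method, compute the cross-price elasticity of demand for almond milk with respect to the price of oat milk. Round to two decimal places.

0.86

%ΔQ_x = (3194 − 2462)/[(2462+3194)/2] = 732/2828 ≈ 0.2588.
%ΔP_y = (33.6 − 24.83)/[(24.83+33.6)/2] ≈ 0.3002.
E_xy = 0.2588/0.3002 ≈ 0.86.
E_xy > 0, so almond milk and oat milk are substitutes.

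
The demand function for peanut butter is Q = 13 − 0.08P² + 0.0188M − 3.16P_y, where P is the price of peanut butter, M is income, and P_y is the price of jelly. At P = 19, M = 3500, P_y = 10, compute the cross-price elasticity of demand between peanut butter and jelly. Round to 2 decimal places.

Q = 13 − 0.08(19)² + 0.0188(3500) − 3.16(10) = 13 − 28.88 + 65.8 − 31.6 = 18.32.
∂Q/∂P_y = −3.16, so E_xy = -3.16·(10/18.32) ≈ -1.72.
E_xy < 0: the goods are complements.

-1.72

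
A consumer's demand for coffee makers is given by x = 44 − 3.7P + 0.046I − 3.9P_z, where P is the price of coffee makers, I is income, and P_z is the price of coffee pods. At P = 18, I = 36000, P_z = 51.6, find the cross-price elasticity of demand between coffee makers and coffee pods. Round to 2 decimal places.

Substituting, x = 44 − 3.7(18) + 0.046(36000) − 3.9(51.6) = 44 − 66.6 + 1656 − 201.24 = 1432.16.
∂x/∂P_z = −3.9, so E_xy = -3.9·(51.6/1432.16) ≈ -0.14.
E_xy < 0: the goods are complements.

-0.14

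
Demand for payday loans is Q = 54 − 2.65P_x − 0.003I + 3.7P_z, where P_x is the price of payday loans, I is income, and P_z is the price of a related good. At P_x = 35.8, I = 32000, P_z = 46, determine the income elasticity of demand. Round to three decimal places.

First evaluate Q: 54 − 2.65(35.8) − 0.003(32000) + 3.7(46) = 54 − 94.87 − 96 + 170.2 = 33.33.
∂Q/∂I = −0.003, so E_I = -0.003·(32000/33.33) ≈ -2.880.
E_I < 0: inferior good.

-2.880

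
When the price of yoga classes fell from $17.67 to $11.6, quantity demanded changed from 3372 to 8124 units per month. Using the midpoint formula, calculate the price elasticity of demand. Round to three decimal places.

-1.993

%Δq = (8124 − 3372)/[(3372 + 8124)/2] = 4752/5748 ≈ 0.8267.
%ΔP = (11.6 − 17.67)/[(17.67 + 11.6)/2] = -6.07/14.635 ≈ -0.4148.
Arc elasticity E = %Δq/%ΔP ≈ 0.8267/-0.4148 ≈ -1.993.
|E| > 1: demand is elastic over this range.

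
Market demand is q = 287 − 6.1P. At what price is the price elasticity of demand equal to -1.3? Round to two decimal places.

Set −bP/(a − bP) = −1.3 ⇒ bP = 1.3(a − bP) ⇒ bP(1+1.3) = 1.3·a.
P = 1.3·287/(6.1·2.3) ≈ 26.59.

26.59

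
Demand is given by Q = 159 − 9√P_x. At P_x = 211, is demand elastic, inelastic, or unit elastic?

elastic

At P_x = 211, Q = 28.2674.
dQ/dP_x = −9/(2√P_x) = −9/(2·14.5258).
Point elasticity E = (dQ/dP_x)·(P_x/Q) = -0.3098 × 211/28.2674 ≈ -2.312.
|E| ≈ 2.312 > 1, so demand is elastic.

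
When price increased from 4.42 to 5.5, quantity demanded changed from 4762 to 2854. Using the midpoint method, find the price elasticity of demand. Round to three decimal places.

-2.301

%ΔQ = (2854 − 4762)/[(4762 + 2854)/2] = -1908/3808 ≈ -0.5011.
%Δp = (5.5 − 4.42)/[(4.42 + 5.5)/2] = 1.08/4.96 ≈ 0.2177.
Arc elasticity E = %ΔQ/%Δp ≈ -0.5011/0.2177 ≈ -2.301.
|E| > 1: demand is elastic over this range.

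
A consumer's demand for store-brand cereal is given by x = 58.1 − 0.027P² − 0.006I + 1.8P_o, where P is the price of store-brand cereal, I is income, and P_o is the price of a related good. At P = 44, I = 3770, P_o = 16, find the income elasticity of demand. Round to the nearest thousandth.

-1.884

Substituting, x = 58.1 − 0.027(44)² − 0.006(3770) + 1.8(16) = 58.1 − 52.272 − 22.62 + 28.8 = 12.008.
∂x/∂I = −0.006, so E_I = -0.006·(3770/12.008) ≈ -1.884.
E_I < 0: inferior good.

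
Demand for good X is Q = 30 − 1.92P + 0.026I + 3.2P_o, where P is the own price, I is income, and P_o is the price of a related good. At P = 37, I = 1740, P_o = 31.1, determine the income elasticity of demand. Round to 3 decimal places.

0.436

At the given point, Q = 30 − 1.92(37) + 0.026(1740) + 3.2(31.1) = 30 − 71.04 + 45.24 + 99.52 = 103.72.
∂Q/∂I = +0.026, so E_I = 0.026·(1740/103.72) ≈ 0.436.
E_I ∈ (0,1): normal good (necessity).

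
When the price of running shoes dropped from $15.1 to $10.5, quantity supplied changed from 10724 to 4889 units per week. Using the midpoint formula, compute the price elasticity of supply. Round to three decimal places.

%ΔQ = (4889 − 10724)/[(10724 + 4889)/2] = -5835/7806.5 ≈ -0.7475.
%ΔP = (10.5 − 15.1)/[(15.1 + 10.5)/2] = -4.6/12.8 ≈ -0.3594.
Arc elasticity E = %ΔQ/%ΔP ≈ -0.7475/-0.3594 ≈ 2.080.
|E| > 1: supply is elastic over this range.

2.080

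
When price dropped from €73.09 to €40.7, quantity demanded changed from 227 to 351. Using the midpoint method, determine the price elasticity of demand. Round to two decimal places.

-0.75

%ΔQ = (351 − 227)/[(227 + 351)/2] = 124/289 ≈ 0.4291.
%Δp = (40.7 − 73.09)/[(73.09 + 40.7)/2] = -32.39/56.895 ≈ -0.5693.
Arc elasticity E = %ΔQ/%Δp ≈ 0.4291/-0.5693 ≈ -0.75.
|E| < 1: demand is inelastic over this range.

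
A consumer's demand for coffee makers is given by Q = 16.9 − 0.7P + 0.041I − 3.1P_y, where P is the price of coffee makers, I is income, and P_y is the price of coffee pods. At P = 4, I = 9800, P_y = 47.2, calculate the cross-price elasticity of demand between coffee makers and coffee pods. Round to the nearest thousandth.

First evaluate Q: 16.9 − 0.7(4) + 0.041(9800) − 3.1(47.2) = 16.9 − 2.8 + 401.8 − 146.32 = 269.58.
∂Q/∂P_y = −3.1, so E_xy = -3.1·(47.2/269.58) ≈ -0.543.
E_xy < 0: the goods are complements.

-0.543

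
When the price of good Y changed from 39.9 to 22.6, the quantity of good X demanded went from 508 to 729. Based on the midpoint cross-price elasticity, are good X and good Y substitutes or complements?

complements

%ΔQ_x = (729 − 508)/[(508+729)/2] = 221/618.5 ≈ 0.3573.
%ΔP_y = (22.6 − 39.9)/[(39.9+22.6)/2] ≈ -0.5536.
E_xy = 0.3573/-0.5536 ≈ -0.645.
E_xy < 0, so the goods are complements.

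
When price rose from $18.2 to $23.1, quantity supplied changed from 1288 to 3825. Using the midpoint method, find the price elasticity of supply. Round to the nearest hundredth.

4.18

%Δq = (3825 − 1288)/[(1288 + 3825)/2] = 2537/2556.5 ≈ 0.9924.
%Δp = (23.1 − 18.2)/[(18.2 + 23.1)/2] = 4.9/20.65 ≈ 0.2373.
Arc elasticity E = %Δq/%Δp ≈ 0.9924/0.2373 ≈ 4.18.
|E| > 1: supply is elastic over this range.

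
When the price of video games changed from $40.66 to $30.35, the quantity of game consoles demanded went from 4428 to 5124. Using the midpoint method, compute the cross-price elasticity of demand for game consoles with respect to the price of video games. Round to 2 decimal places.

-0.50

%ΔQ_x = (5124 − 4428)/[(4428+5124)/2] = 696/4776 ≈ 0.1457.
%ΔP_y = (30.35 − 40.66)/[(40.66+30.35)/2] ≈ -0.2904.
E_xy = 0.1457/-0.2904 ≈ -0.50.
E_xy < 0, so game consoles and video games are complements.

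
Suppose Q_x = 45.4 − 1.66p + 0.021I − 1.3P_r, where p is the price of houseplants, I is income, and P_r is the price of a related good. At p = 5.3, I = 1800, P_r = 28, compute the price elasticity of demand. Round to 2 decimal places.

-0.23

Q_x = 45.4 − 1.66(5.3) + 0.021(1800) − 1.3(28) = 45.4 − 8.798 + 37.8 − 36.4 = 38.002.
∂Q_x/∂p = −1.66, so E_p = (−1.66)·(5.3/38.002) ≈ -0.23.
|E_p| < 1: demand is inelastic.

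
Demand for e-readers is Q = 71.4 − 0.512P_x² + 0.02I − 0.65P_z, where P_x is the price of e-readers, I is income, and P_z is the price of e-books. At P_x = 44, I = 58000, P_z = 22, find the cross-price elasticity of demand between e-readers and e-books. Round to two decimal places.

-0.06

Substituting, Q = 71.4 − 0.512(44)² + 0.02(58000) − 0.65(22) = 71.4 − 991.232 + 1160 − 14.3 = 225.868.
∂Q/∂P_z = −0.65, so E_xy = -0.65·(22/225.868) ≈ -0.06.
E_xy < 0: the goods are complements.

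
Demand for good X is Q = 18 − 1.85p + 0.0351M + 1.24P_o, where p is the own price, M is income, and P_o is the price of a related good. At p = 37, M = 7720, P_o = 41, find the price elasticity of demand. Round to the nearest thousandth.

-0.252

First evaluate Q: 18 − 1.85(37) + 0.0351(7720) + 1.24(41) = 18 − 68.45 + 270.972 + 50.84 = 271.362.
∂Q/∂p = −1.85, so E_p = (−1.85)·(37/271.362) ≈ -0.252.
|E_p| < 1: demand is inelastic.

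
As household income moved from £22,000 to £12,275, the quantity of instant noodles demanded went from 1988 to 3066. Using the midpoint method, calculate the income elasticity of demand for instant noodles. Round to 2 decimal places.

-0.75

%ΔQ = (3066 − 1988)/[(1988+3066)/2] = 1078/2527 ≈ 0.4266.
%ΔI = (12,275 − 22,000)/[(22,000+12,275)/2] = -9725/17137.5 ≈ -0.5675.
E_I = %ΔQ/%ΔI ≈ -0.75.
E_I < 0: inferior good.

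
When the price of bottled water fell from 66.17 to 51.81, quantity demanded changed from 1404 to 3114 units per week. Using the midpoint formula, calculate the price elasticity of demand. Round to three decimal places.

-3.110

%ΔQ = (3114 − 1404)/[(1404 + 3114)/2] = 1710/2259 ≈ 0.7570.
%ΔP = (51.81 − 66.17)/[(66.17 + 51.81)/2] = -14.36/58.99 ≈ -0.2434.
Arc elasticity E = %ΔQ/%ΔP ≈ 0.7570/-0.2434 ≈ -3.110.
|E| > 1: demand is elastic over this range.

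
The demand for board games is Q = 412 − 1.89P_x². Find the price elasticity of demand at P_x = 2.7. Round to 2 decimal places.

-0.07

At P_x = 2.7, Q = 398.2219.
dQ/dP_x = −2·1.89·P_x = −10.206.
Point elasticity E = (dQ/dP_x)·(P_x/Q) = -10.206 × 2.7/398.2219 ≈ -0.07.
|E| < 1, so demand is inelastic at this price.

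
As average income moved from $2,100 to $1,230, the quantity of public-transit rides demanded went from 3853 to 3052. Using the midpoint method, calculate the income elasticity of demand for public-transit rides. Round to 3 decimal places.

0.444

%ΔQ = (3052 − 3853)/[(3853+3052)/2] = -801/3452.5 ≈ -0.2320.
%ΔI = (1,230 − 2,100)/[(2,100+1,230)/2] = -870/1665 ≈ -0.5225.
E_I = %ΔQ/%ΔI ≈ 0.444.
E_I ∈ (0,1): normal good (necessity).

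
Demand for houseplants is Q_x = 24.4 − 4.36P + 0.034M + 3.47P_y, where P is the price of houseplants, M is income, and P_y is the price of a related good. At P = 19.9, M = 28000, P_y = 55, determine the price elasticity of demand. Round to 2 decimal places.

First evaluate Q_x: 24.4 − 4.36(19.9) + 0.034(28000) + 3.47(55) = 24.4 − 86.764 + 952 + 190.85 = 1080.486.
∂Q_x/∂P = −4.36, so E_p = (−4.36)·(19.9/1080.486) ≈ -0.08.
|E_p| < 1: demand is inelastic.

-0.08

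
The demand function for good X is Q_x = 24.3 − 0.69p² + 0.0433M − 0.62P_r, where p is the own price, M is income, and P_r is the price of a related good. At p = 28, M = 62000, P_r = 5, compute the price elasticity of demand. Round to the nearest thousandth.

-0.500

Q_x = 24.3 − 0.69(28)² + 0.0433(62000) − 0.62(5) = 24.3 − 540.96 + 2684.6 − 3.1 = 2164.84.
∂Q_x/∂p = −2·0.69·p = -38.64, so E_p = -38.64·(28/2164.84) ≈ -0.500.
|E_p| < 1: demand is inelastic.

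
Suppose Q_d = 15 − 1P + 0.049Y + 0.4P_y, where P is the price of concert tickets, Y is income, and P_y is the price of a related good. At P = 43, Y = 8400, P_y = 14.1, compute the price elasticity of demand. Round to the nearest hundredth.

-0.11

At the given point, Q_d = 15 − 1(43) + 0.049(8400) + 0.4(14.1) = 15 − 43 + 411.6 + 5.64 = 389.24.
∂Q_d/∂P = −1, so E_p = (−1)·(43/389.24) ≈ -0.11.
|E_p| < 1: demand is inelastic.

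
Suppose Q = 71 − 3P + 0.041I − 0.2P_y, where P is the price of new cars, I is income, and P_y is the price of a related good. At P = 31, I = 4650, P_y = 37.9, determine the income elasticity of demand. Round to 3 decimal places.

1.184

At the given point, Q = 71 − 3(31) + 0.041(4650) − 0.2(37.9) = 71 − 93 + 190.65 − 7.58 = 161.07.
∂Q/∂I = +0.041, so E_I = 0.041·(4650/161.07) ≈ 1.184.
E_I > 1: normal good (luxury).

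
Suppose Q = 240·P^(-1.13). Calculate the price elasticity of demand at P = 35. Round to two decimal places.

-1.13

For a Cobb–Douglas (constant-elasticity) form Q = A·P^α·…, the elasticity with respect to P equals the exponent α at every point.
Here the exponent on P is -1.13, so the price elasticity of demand is -1.13.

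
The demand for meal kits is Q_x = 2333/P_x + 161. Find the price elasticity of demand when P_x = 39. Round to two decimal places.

-0.27

At P_x = 39, Q_x = 220.8205.
dQ_x/dP_x = −2333/P_x² = −1.5339.
Point elasticity E = (dQ_x/dP_x)·(P_x/Q_x) = -1.5339 × 39/220.8205 ≈ -0.27.
|E| < 1, so demand is inelastic at this price.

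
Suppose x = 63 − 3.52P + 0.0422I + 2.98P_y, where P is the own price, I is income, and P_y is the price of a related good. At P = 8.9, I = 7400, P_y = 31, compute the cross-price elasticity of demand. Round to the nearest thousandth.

Evaluating quantity at (P, I, P_y) gives x = 63 − 3.52(8.9) + 0.0422(7400) + 2.98(31) = 63 − 31.328 + 312.28 + 92.38 = 436.332.
∂x/∂P_y = +2.98, so E_xy = 2.98·(31/436.332) ≈ 0.212.
E_xy > 0: the goods are substitutes.

0.212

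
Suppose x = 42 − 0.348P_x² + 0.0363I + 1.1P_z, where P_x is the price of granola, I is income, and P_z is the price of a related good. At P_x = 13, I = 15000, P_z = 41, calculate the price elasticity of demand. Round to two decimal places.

-0.21

At the given point, x = 42 − 0.348(13)² + 0.0363(15000) + 1.1(41) = 42 − 58.812 + 544.5 + 45.1 = 572.788.
∂x/∂P_x = −2·0.348·P_x = -9.048, so E_p = -9.048·(13/572.788) ≈ -0.21.
|E_p| < 1: demand is inelastic.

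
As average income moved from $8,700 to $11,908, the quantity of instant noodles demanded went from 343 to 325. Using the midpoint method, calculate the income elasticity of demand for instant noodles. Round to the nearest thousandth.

%ΔQ = (325 − 343)/[(343+325)/2] = -18/334 ≈ -0.0539.
%ΔI = (11,908 − 8,700)/[(8,700+11,908)/2] = 3208/10304 ≈ 0.3113.
E_I = %ΔQ/%ΔI ≈ -0.173.
E_I < 0: inferior good.

-0.173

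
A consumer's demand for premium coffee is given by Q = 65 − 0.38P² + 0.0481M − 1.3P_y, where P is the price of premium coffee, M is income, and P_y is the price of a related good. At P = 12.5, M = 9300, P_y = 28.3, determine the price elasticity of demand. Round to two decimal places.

At the given point, Q = 65 − 0.38(12.5)² + 0.0481(9300) − 1.3(28.3) = 65 − 59.375 + 447.33 − 36.79 = 416.165.
∂Q/∂P = −2·0.38·P = -9.5, so E_p = -9.5·(12.5/416.165) ≈ -0.29.
|E_p| < 1: demand is inelastic.

-0.29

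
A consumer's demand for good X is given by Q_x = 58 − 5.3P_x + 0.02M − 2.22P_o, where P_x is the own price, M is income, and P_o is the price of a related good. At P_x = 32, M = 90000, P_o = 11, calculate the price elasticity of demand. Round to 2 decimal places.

-0.10

First evaluate Q_x: 58 − 5.3(32) + 0.02(90000) − 2.22(11) = 58 − 169.6 + 1800 − 24.42 = 1663.98.
∂Q_x/∂P_x = −5.3, so E_p = (−5.3)·(32/1663.98) ≈ -0.10.
|E_p| < 1: demand is inelastic.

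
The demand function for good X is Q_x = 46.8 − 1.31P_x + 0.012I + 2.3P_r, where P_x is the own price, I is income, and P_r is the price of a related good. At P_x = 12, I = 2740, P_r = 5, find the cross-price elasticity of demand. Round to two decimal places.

At the given point, Q_x = 46.8 − 1.31(12) + 0.012(2740) + 2.3(5) = 46.8 − 15.72 + 32.88 + 11.5 = 75.46.
∂Q_x/∂P_r = +2.3, so E_xy = 2.3·(5/75.46) ≈ 0.15.
E_xy > 0: the goods are substitutes.

0.15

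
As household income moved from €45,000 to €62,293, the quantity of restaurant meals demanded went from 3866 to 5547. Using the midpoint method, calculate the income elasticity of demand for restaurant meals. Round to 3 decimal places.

%ΔQ = (5547 − 3866)/[(3866+5547)/2] = 1681/4706.5 ≈ 0.3572.
%ΔI = (62,293 − 45,000)/[(45,000+62,293)/2] = 17293/53646.5 ≈ 0.3224.
E_I = %ΔQ/%ΔI ≈ 1.108.
E_I > 1: normal good (luxury).

1.108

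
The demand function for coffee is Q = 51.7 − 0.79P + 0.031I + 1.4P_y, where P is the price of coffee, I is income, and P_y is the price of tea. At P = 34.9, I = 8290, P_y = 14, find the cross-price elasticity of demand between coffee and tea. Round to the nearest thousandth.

Substituting, Q = 51.7 − 0.79(34.9) + 0.031(8290) + 1.4(14) = 51.7 − 27.571 + 256.99 + 19.6 = 300.719.
∂Q/∂P_y = +1.4, so E_xy = 1.4·(14/300.719) ≈ 0.065.
E_xy > 0: the goods are substitutes.

0.065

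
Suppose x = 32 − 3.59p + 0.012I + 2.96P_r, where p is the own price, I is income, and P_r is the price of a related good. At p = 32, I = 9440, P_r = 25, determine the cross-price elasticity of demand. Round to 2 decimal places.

0.71

At the given point, x = 32 − 3.59(32) + 0.012(9440) + 2.96(25) = 32 − 114.88 + 113.28 + 74 = 104.4.
∂x/∂P_r = +2.96, so E_xy = 2.96·(25/104.4) ≈ 0.71.
E_xy > 0: the goods are substitutes.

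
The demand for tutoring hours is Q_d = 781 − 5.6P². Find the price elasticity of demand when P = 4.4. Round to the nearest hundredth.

-0.32

At P = 4.4, Q_d = 672.584.
dQ_d/dP = −2·5.6·P = −49.28.
Point elasticity E = (dQ_d/dP)·(P/Q_d) = -49.28 × 4.4/672.584 ≈ -0.32.
|E| < 1, so demand is inelastic at this price.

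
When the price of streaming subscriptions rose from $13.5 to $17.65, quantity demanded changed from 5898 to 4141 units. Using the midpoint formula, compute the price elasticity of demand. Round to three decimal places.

-1.314

%ΔQ = (4141 − 5898)/[(5898 + 4141)/2] = -1757/5019.5 ≈ -0.3500.
%ΔP = (17.65 − 13.5)/[(13.5 + 17.65)/2] = 4.15/15.575 ≈ 0.2665.
Arc elasticity E = %ΔQ/%ΔP ≈ -0.3500/0.2665 ≈ -1.314.
|E| > 1: demand is elastic over this range.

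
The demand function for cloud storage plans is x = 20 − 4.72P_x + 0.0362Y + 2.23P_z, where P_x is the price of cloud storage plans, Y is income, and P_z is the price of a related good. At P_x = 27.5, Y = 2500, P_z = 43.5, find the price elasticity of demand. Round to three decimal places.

At the given point, x = 20 − 4.72(27.5) + 0.0362(2500) + 2.23(43.5) = 20 − 129.8 + 90.5 + 97.005 = 77.705.
∂x/∂P_x = −4.72, so E_p = (−4.72)·(27.5/77.705) ≈ -1.670.
|E_p| > 1: demand is elastic.

-1.670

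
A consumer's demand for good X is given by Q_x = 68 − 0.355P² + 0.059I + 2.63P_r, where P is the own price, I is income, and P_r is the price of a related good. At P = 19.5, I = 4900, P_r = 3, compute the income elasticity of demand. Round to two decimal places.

1.26

Substituting, Q_x = 68 − 0.355(19.5)² + 0.059(4900) + 2.63(3) = 68 − 134.9888 + 289.1 + 7.89 = 230.0013.
∂Q_x/∂I = +0.059, so E_I = 0.059·(4900/230.0013) ≈ 1.26.
E_I > 1: normal good (luxury).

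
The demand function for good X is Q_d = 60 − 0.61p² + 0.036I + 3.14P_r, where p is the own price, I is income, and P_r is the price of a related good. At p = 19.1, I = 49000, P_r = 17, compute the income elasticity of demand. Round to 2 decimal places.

1.07

Substituting, Q_d = 60 − 0.61(19.1)² + 0.036(49000) + 3.14(17) = 60 − 222.5341 + 1764 + 53.38 = 1654.8459.
∂Q_d/∂I = +0.036, so E_I = 0.036·(49000/1654.8459) ≈ 1.07.
E_I > 1: normal good (luxury).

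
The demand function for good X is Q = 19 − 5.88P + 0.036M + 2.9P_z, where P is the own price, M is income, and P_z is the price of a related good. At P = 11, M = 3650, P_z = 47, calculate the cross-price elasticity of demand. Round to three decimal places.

At the given point, Q = 19 − 5.88(11) + 0.036(3650) + 2.9(47) = 19 − 64.68 + 131.4 + 136.3 = 222.02.
∂Q/∂P_z = +2.9, so E_xy = 2.9·(47/222.02) ≈ 0.614.
E_xy > 0: the goods are substitutes.

0.614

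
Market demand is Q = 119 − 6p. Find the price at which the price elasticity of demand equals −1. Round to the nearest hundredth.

For linear demand Q = a − bp, E = −bp/(a − bp). |E| = 1 ⇒ bp = a − bp ⇒ p = a/(2b).
p = 119/(2·6) ≈ 9.92.

9.92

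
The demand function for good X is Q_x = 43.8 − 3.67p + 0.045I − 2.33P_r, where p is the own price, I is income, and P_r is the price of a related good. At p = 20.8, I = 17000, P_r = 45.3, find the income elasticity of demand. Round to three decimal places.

Substituting, Q_x = 43.8 − 3.67(20.8) + 0.045(17000) − 2.33(45.3) = 43.8 − 76.336 + 765 − 105.549 = 626.915.
∂Q_x/∂I = +0.045, so E_I = 0.045·(17000/626.915) ≈ 1.220.
E_I > 1: normal good (luxury).

1.220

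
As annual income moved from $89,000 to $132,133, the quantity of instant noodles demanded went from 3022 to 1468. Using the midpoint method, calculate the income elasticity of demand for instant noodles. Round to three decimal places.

%ΔQ = (1468 − 3022)/[(3022+1468)/2] = -1554/2245 ≈ -0.6922.
%ΔM = (132,133 − 89,000)/[(89,000+132,133)/2] = 43133/110566.5 ≈ 0.3901.
E_I = %ΔQ/%ΔM ≈ -1.774.
E_I < 0: inferior good.

-1.774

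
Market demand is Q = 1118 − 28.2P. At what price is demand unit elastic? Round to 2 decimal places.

19.82

For linear demand Q = a − bP, E = −bP/(a − bP). |E| = 1 ⇒ bP = a − bP ⇒ P = a/(2b).
P = 1118/(2·28.2) ≈ 19.82.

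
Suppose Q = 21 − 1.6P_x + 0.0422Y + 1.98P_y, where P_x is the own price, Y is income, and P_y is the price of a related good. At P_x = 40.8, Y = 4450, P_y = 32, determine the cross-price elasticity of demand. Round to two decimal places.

First evaluate Q: 21 − 1.6(40.8) + 0.0422(4450) + 1.98(32) = 21 − 65.28 + 187.79 + 63.36 = 206.87.
∂Q/∂P_y = +1.98, so E_xy = 1.98·(32/206.87) ≈ 0.31.
E_xy > 0: the goods are substitutes.

0.31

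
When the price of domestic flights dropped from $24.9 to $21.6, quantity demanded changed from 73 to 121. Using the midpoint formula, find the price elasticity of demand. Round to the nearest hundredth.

%ΔQ = (121 − 73)/[(73 + 121)/2] = 48/97 ≈ 0.4948.
%Δp = (21.6 − 24.9)/[(24.9 + 21.6)/2] = -3.3/23.25 ≈ -0.1419.
Arc elasticity E = %ΔQ/%Δp ≈ 0.4948/-0.1419 ≈ -3.49.
|E| > 1: demand is elastic over this range.

-3.49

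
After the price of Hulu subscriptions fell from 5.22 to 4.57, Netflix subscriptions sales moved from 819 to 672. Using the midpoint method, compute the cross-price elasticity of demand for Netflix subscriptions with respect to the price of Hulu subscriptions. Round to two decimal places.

1.48

%ΔQ_x = (672 − 819)/[(819+672)/2] = -147/745.5 ≈ -0.1972.
%ΔP_y = (4.57 − 5.22)/[(5.22+4.57)/2] ≈ -0.1328.
E_xy = -0.1972/-0.1328 ≈ 1.48.
E_xy > 0, so Netflix subscriptions and Hulu subscriptions are substitutes.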